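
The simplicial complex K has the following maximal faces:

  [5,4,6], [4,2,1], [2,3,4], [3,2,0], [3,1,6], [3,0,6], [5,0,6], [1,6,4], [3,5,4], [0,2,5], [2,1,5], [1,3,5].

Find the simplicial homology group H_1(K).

H_1 ≅ Z/2.

Take the total order 0 < 1 < 2 < 3 < 4 < 5 < 6 on the vertex set. Then K (dimension 2) consists of the simplices:

  0-simplices (7): [0], [1], [2], [3], [4], [5], [6]
  1-simplices (18): [0,2], [0,3], [0,5], [0,6], [1,2], [1,3], [1,4], [1,5], [1,6], [2,3], [2,4], [2,5], [3,4], [3,5], [3,6], [4,5], [4,6], [5,6]
  2-simplices (12): [0,2,3], [0,2,5], [0,3,6], [0,5,6], [1,2,4], [1,2,5], [1,3,5], [1,3,6], [1,4,6], [2,3,4], [3,4,5], [4,5,6]

giving chain groups C_0 ≅ Z^7, C_1 ≅ Z^18, C_2 ≅ Z^12.

Boundary ∂_1: C_1 → C_0 sends each edge [p,q] (with p < q) to q − p. For instance
  ∂[0,3] = [3] − [0].
The resulting 7×18 matrix has rank 6, and its Smith normal form has invariant factors (1,1,1,1,1,1).

Boundary ∂_2: C_2 → C_1 maps a triangle to the signed sum of its edges. For instance
  ∂[4,5,6] = [5,6] − [4,6] + [4,5],
  ∂[0,2,3] = [2,3] − [0,3] + [0,2].
This gives a 18×12 integer matrix of rank 12; reducing to Smith normal form yields diagonal entries (1,1,1,1,1,1,1,1,1,1,1,2).

Now H_k = ker ∂_k / im ∂_{k+1}, so:

  H_1: rank ker ∂_1 − rank ∂_2 = (18 − 6) − 12 = 0, and ∂_2 has invariant factor 2 > 1, so H_1 = Z/2.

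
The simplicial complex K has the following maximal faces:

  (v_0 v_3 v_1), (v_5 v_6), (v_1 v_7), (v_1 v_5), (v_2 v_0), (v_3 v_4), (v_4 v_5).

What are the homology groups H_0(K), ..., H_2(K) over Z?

Order the vertices as v_0 < v_1 < v_2 < v_3 < v_4 < v_5 < v_6 < v_7. Listing each simplex with vertices in this order, K has dimension 2 with simplices:

  0-simplices (8): [v_0], [v_1], [v_2], [v_3], [v_4], [v_5], [v_6], [v_7]
  1-simplices (9): [v_0,v_1], [v_0,v_2], [v_0,v_3], [v_1,v_3], [v_1,v_5], [v_1,v_7], [v_3,v_4], [v_4,v_5], [v_5,v_6]
  2-simplices (1): [v_0,v_1,v_3]

so the chain groups are C_0 ≅ Z^8, C_1 ≅ Z^9, C_2 ≅ Z^1.

The boundary map ∂_1: C_1 → C_0 is given by ∂[p,q] = [q] − [p]. For instance
  ∂[v_1,v_5] = [v_5] − [v_1].
As a 8×9 matrix over Z this has rank 7, with invariant factors (1,1,1,1,1,1,1).

The boundary map ∂_2: C_2 → C_1 acts by ∂[p,q,r] = [q,r] − [p,r] + [p,q]. For instance
  ∂[v_0,v_1,v_3] = [v_1,v_3] − [v_0,v_3] + [v_0,v_1].
The resulting 9×1 matrix has rank 1, and its Smith normal form has invariant factors (1).

From H_k ≅ ker(∂_k) / im(∂_{k+1}) we obtain:

  H_0: rank C_0 − rank ∂_1 = 8 − 7 = 1, and the invariant factors of ∂_1 are all 1, so H_0 ≅ Z.
  H_1: rank ker ∂_1 − rank ∂_2 = (9 − 7) − 1 = 1, and the invariant factors of ∂_2 are all 1, so H_1 ≅ Z.
  H_2: rank ker ∂_2 − rank ∂_3 = (1 − 1) − 0 = 0, and there is no ∂_3, so H_2 ≅ 0.

H_0 ≅ Z,  H_1 ≅ Z,  H_2 = 0.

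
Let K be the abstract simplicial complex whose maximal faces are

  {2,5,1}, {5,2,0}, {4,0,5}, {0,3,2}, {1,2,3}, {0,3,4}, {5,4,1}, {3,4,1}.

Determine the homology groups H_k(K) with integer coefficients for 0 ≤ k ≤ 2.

H_0 = Z,  H_1 = 0,  H_2 = Z.

Fix the vertex order 0 < 1 < 2 < 3 < 4 < 5 and write every simplex with vertices in increasing order. Then dim K = 2 and the simplices of K are:

  0-simplices (6): [0], [1], [2], [3], [4], [5]
  1-simplices (12): [0,2], [0,3], [0,4], [0,5], [1,2], [1,3], [1,4], [1,5], [2,3], [2,5], [3,4], [4,5]
  2-simplices (8): [0,2,3], [0,2,5], [0,3,4], [0,4,5], [1,2,3], [1,2,5], [1,3,4], [1,4,5]

so the chain groups are C_0 ≅ Z^6, C_1 ≅ Z^12, C_2 ≅ Z^8.

The boundary map ∂_1: C_1 → C_0 is given by ∂[p,q] = [q] − [p].
The 6×12 boundary matrix has rank 5 and Smith normal form diag(1,1,1,1,1).

Boundary ∂_2: C_2 → C_1 acts by ∂[p,q,r] = [q,r] − [p,r] + [p,q]. For instance
  ∂[0,2,5] = [2,5] − [0,5] + [0,2],
  ∂[0,3,4] = [3,4] − [0,4] + [0,3].
This gives a 12×8 integer matrix of rank 7; reducing to Smith normal form yields diagonal entries (1,1,1,1,1,1,1).

Computing H_k = (kernel of ∂_k) / (image of ∂_{k+1}):

  H_0: rank C_0 − rank ∂_1 = 6 − 5 = 1, and the invariant factors of ∂_1 are all 1, so H_0 = Z.
  H_1: rank ker ∂_1 − rank ∂_2 = (12 − 5) − 7 = 0, and the invariant factors of ∂_2 are all 1, so H_1 = 0.
  H_2: rank ker ∂_2 − rank ∂_3 = (8 − 7) − 0 = 1, and there is no ∂_3, so H_2 = Z.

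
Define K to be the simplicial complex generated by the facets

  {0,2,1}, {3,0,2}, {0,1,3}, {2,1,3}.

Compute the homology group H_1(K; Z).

We work with the vertex ordering 0 < 1 < 2 < 3. The simplices of K, each written with vertices in increasing order, are:

  0-simplices (4): [0], [1], [2], [3]
  1-simplices (6): [0,1], [0,2], [0,3], [1,2], [1,3], [2,3]
  2-simplices (4): [0,1,2], [0,1,3], [0,2,3], [1,2,3]

giving chain groups C_0 ≅ Z^4, C_1 ≅ Z^6, C_2 ≅ Z^4.

Boundary ∂_1: C_1 → C_0 maps an edge to its endpoints' difference, ∂[p,q] = q − p.
This gives a 4×6 integer matrix of rank 3; reducing to Smith normal form yields diagonal entries (1,1,1).

The boundary map ∂_2: C_2 → C_1 acts by ∂[p,q,r] = [q,r] − [p,r] + [p,q]. For instance
  ∂[0,2,3] = [2,3] − [0,3] + [0,2],
  ∂[0,1,3] = [1,3] − [0,3] + [0,1].
The 6×4 boundary matrix has rank 3 and Smith normal form diag(1,1,1).

Now H_k = ker ∂_k / im ∂_{k+1}, so:

  H_1: rank ker ∂_1 − rank ∂_2 = (6 − 3) − 3 = 0, and the invariant factors of ∂_2 are all 1, so H_1 = 0.

(K is a triangulation of the 2-sphere S^2.)

H_1 ≅ 0.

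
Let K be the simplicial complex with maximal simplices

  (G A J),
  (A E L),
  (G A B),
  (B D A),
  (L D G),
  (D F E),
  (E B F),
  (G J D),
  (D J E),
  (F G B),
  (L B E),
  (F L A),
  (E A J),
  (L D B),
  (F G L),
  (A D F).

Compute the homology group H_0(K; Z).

H_0 = Z.

K has 8 vertices, 24 edges, 16 triangles.
rank ∂_0 = 0, rank ∂_1 = 7 ⇒ b_0 = 8 − 0 − 7 = 1; all invariant factors of ∂_1 are 1 so no torsion. So H_0 = Z.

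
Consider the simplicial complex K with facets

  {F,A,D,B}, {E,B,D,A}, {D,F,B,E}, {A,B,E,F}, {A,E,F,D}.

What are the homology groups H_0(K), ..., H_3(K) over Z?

We work with the vertex ordering A < B < D < E < F. The simplices of K, each written with vertices in increasing order, are:

  0-simplices (5): A, B, D, E, F
  1-simplices (10): AB, AD, AE, AF, BD, BE, BF, DE, DF, EF
  2-simplices (10): ABD, ABE, ABF, ADE, ADF, AEF, BDE, BDF, BEF, DEF
  3-simplices (5): ABDE, ABDF, ABEF, ADEF, BDEF

Hence C_0 ≅ Z^5, C_1 ≅ Z^10, C_2 ≅ Z^10, C_3 ≅ Z^5.

The boundary map ∂_1: C_1 → C_0 sends each edge [p,q] (with p < q) to q − p. For instance
  ∂BF = F − B.
The 5×10 boundary matrix has rank 4 and Smith normal form diag(1,1,1,1).

Boundary ∂_2: C_2 → C_1 maps a triangle to the signed sum of its edges. For instance
  ∂BDE = DE − BE + BD,
  ∂AEF = EF − AF + AE.
This gives a 10×10 integer matrix of rank 6; reducing to Smith normal form yields diagonal entries (1,1,1,1,1,1).

The boundary map ∂_3: C_3 → C_2 sends each 3-simplex σ to the alternating sum Σ_i (−1)^i (σ with its i-th vertex removed). For instance
  ∂ABDE = BDE − ADE + ABE − ABD,
  ∂ABDF = BDF − ADF + ABF − ABD.
This gives a 10×5 integer matrix of rank 4; reducing to Smith normal form yields diagonal entries (1,1,1,1).

Computing H_k = (kernel of ∂_k) / (image of ∂_{k+1}):

  H_0: rank C_0 − rank ∂_1 = 5 − 4 = 1, and the invariant factors of ∂_1 are all 1, so H_0 ≅ Z.
  H_1: rank ker ∂_1 − rank ∂_2 = (10 − 4) − 6 = 0, and the invariant factors of ∂_2 are all 1, so H_1 ≅ 0.
  H_2: rank ker ∂_2 − rank ∂_3 = (10 − 6) − 4 = 0, and the invariant factors of ∂_3 are all 1, so H_2 ≅ 0.
  H_3: rank ker ∂_3 − rank ∂_4 = (5 − 4) − 0 = 1, and there is no ∂_4, so H_3 ≅ Z.

H_0 ≅ Z,  H_1 = 0,  H_2 = 0,  H_3 ≅ Z.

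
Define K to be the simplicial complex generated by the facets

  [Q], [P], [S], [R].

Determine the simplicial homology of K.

H_0 ≅ Z^4.

We work with the vertex ordering P < Q < R < S. The simplices of K, each written with vertices in increasing order, are:

  0-simplices (4): P, Q, R, S

giving chain groups C_0 ≅ Z^4.

Reading off H_k = ker ∂_k / im ∂_{k+1}:

  H_0: rank C_0 − rank ∂_1 = 4 − 0 = 4, and there is no ∂_1, so H_0 = Z^4.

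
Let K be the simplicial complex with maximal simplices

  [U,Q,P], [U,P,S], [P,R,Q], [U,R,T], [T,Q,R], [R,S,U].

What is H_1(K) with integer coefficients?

Order the vertices as P < Q < R < S < T < U. Listing each simplex with vertices in this order, K has dimension 2 with simplices:

  0-simplices (6): P, Q, R, S, T, U
  1-simplices (12): PQ, PR, PS, PU, QR, QT, QU, RS, RT, RU, SU, TU
  2-simplices (6): PQR, PQU, PSU, QRT, RSU, RTU

Hence C_0 ≅ Z^6, C_1 ≅ Z^12, C_2 ≅ Z^6.

∂_1: C_1 → C_0 is given by ∂[p,q] = [q] − [p]. For instance
  ∂TU = U − T.
The resulting 6×12 matrix has rank 5, and its Smith normal form has invariant factors (1,1,1,1,1).

Boundary ∂_2: C_2 → C_1 acts by ∂[p,q,r] = [q,r] − [p,r] + [p,q]. For instance
  ∂PQU = QU − PU + PQ,
  ∂PQR = QR − PR + PQ.
The resulting 12×6 matrix has rank 6, and its Smith normal form has invariant factors (1,1,1,1,1,1).

Now H_k = ker ∂_k / im ∂_{k+1}, so:

  H_1: rank ker ∂_1 − rank ∂_2 = (12 − 5) − 6 = 1, and the invariant factors of ∂_2 are all 1, so H_1 ≅ Z.

H_1 ≅ Z.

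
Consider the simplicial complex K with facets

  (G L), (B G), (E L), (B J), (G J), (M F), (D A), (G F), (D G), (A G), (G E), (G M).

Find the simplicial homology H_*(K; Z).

H_0 = Z,  H_1 = Z^4.

We work with the vertex ordering A < B < D < E < F < G < J < L < M. The simplices of K, each written with vertices in increasing order, are:

  0-simplices (9): A, B, D, E, F, G, J, L, M
  1-simplices (12): AD, AG, BG, BJ, DG, EG, EL, FG, FM, GJ, GL, GM

Hence C_0 ≅ Z^9, C_1 ≅ Z^12.

The boundary map ∂_1: C_1 → C_0 sends each edge [p,q] (with p < q) to q − p. For instance
  ∂FM = M − F.
The 9×12 boundary matrix has rank 8 and Smith normal form diag(1,1,1,1,1,1,1,1).

Now H_k = ker ∂_k / im ∂_{k+1}, so:

  H_0: rank C_0 − rank ∂_1 = 9 − 8 = 1, and the invariant factors of ∂_1 are all 1, so H_0 ≅ Z.
  H_1: rank ker ∂_1 − rank ∂_2 = (12 − 8) − 0 = 4, and there is no ∂_2, so H_1 ≅ Z^4.

As a check, the Euler characteristic is 9 − 12 = -3, which agrees with 1 − 4 = -3.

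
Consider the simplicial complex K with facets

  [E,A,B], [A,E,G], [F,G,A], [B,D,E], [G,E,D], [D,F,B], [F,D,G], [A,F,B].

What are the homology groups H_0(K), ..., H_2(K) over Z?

Take the total order A < B < D < E < F < G on the vertex set. Then K (dimension 2) consists of the simplices:

  0-simplices (6): A, B, D, E, F, G
  1-simplices (12): AB, AE, AF, AG, BD, BE, BF, DE, DF, DG, EG, FG
  2-simplices (8): ABE, ABF, AEG, AFG, BDE, BDF, DEG, DFG

so the chain groups are C_0 ≅ Z^6, C_1 ≅ Z^12, C_2 ≅ Z^8.

The boundary map ∂_1: C_1 → C_0 maps an edge to its endpoints' difference, ∂[p,q] = q − p.
The 6×12 boundary matrix has rank 5 and Smith normal form diag(1,1,1,1,1).

Boundary ∂_2: C_2 → C_1 acts by ∂[p,q,r] = [q,r] − [p,r] + [p,q]. For instance
  ∂AFG = FG − AG + AF,
  ∂BDE = DE − BE + BD.
As a 12×8 matrix over Z this has rank 7, with invariant factors (1,1,1,1,1,1,1).

Now H_k = ker ∂_k / im ∂_{k+1}, so:

  H_0: rank C_0 − rank ∂_1 = 6 − 5 = 1, and the invariant factors of ∂_1 are all 1, so H_0 ≅ Z.
  H_1: rank ker ∂_1 − rank ∂_2 = (12 − 5) − 7 = 0, and the invariant factors of ∂_2 are all 1, so H_1 ≅ 0.
  H_2: rank ker ∂_2 − rank ∂_3 = (8 − 7) − 0 = 1, and there is no ∂_3, so H_2 ≅ Z.

(K is a triangulation of the 2-sphere S^2.)

H_0 = Z,  H_1 = 0,  H_2 = Z.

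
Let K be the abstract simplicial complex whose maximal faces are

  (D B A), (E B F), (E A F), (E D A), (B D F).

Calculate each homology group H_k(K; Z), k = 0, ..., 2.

Order the vertices as A < B < D < E < F. Listing each simplex with vertices in this order, K has dimension 2 with simplices:

  0-simplices (5): A, B, D, E, F
  1-simplices (10): AB, AD, AE, AF, BD, BE, BF, DE, DF, EF
  2-simplices (5): ABD, ADE, AEF, BDF, BEF

giving chain groups C_0 ≅ Z^5, C_1 ≅ Z^10, C_2 ≅ Z^5.

The boundary map ∂_1: C_1 → C_0 sends each edge [p,q] (with p < q) to q − p.
As a 5×10 matrix over Z this has rank 4, with invariant factors (1,1,1,1).

Boundary ∂_2: C_2 → C_1 acts by ∂[p,q,r] = [q,r] − [p,r] + [p,q]. For instance
  ∂BDF = DF − BF + BD,
  ∂AEF = EF − AF + AE.
The 10×5 boundary matrix has rank 5 and Smith normal form diag(1,1,1,1,1).

Now H_k = ker ∂_k / im ∂_{k+1}, so:

  H_0: rank C_0 − rank ∂_1 = 5 − 4 = 1, and the invariant factors of ∂_1 are all 1, so H_0 = Z.
  H_1: rank ker ∂_1 − rank ∂_2 = (10 − 4) − 5 = 1, and the invariant factors of ∂_2 are all 1, so H_1 = Z.
  H_2: rank ker ∂_2 − rank ∂_3 = (5 − 5) − 0 = 0, and there is no ∂_3, so H_2 = 0.

As a check, the Euler characteristic is 5 − 10 + 5 = 0, which agrees with 1 − 1 + 0 = 0.
(K is a triangulation of the Möbius band.)

H_0 = Z,  H_1 = Z,  H_2 = 0.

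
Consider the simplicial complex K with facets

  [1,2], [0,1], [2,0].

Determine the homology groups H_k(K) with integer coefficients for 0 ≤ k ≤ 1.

K has 3 vertices, 3 edges.
rank ∂_0 = 0, rank ∂_1 = 2 ⇒ b_0 = 3 − 0 − 2 = 1; all invariant factors of ∂_1 are 1 so no torsion. So H_0 ≅ Z.
rank ∂_1 = 2, rank ∂_2 = 0 ⇒ b_1 = 3 − 2 − 0 = 1. So H_1 ≅ Z.

H_0 ≅ Z,  H_1 ≅ Z.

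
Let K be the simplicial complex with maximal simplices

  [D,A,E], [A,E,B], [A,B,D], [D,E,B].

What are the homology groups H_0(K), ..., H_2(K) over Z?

H_0 = Z,  H_1 = 0,  H_2 = Z.

We work with the vertex ordering A < B < D < E. The simplices of K, each written with vertices in increasing order, are:

  0-simplices (4): A, B, D, E
  1-simplices (6): AB, AD, AE, BD, BE, DE
  2-simplices (4): ABD, ABE, ADE, BDE

so the chain groups are C_0 ≅ Z^4, C_1 ≅ Z^6, C_2 ≅ Z^4.

Boundary ∂_1: C_1 → C_0 maps an edge to its endpoints' difference, ∂[p,q] = q − p. For instance
  ∂DE = E − D.
The 4×6 boundary matrix has rank 3 and Smith normal form diag(1,1,1).

Boundary ∂_2: C_2 → C_1 sends each 2-simplex [p,q,r] to [q,r] − [p,r] + [p,q]. For instance
  ∂BDE = DE − BE + BD,
  ∂ADE = DE − AE + AD.
As a 6×4 matrix over Z this has rank 3, with invariant factors (1,1,1).

Now H_k = ker ∂_k / im ∂_{k+1}, so:

  H_0: rank C_0 − rank ∂_1 = 4 − 3 = 1, and the invariant factors of ∂_1 are all 1, so H_0 ≅ Z.
  H_1: rank ker ∂_1 − rank ∂_2 = (6 − 3) − 3 = 0, and the invariant factors of ∂_2 are all 1, so H_1 ≅ 0.
  H_2: rank ker ∂_2 − rank ∂_3 = (4 − 3) − 0 = 1, and there is no ∂_3, so H_2 ≅ Z.

As a check, the Euler characteristic is 4 − 6 + 4 = 2, which agrees with 1 − 0 + 1 = 2.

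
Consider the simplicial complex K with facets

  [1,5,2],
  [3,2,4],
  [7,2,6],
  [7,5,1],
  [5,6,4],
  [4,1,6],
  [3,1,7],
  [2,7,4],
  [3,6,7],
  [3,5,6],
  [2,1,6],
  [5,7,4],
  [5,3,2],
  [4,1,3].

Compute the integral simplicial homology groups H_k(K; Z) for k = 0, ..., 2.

Order the vertices as 1 < 2 < 3 < 4 < 5 < 6 < 7. Listing each simplex with vertices in this order, K has dimension 2 with simplices:

  0-simplices (7): [1], [2], [3], [4], [5], [6], [7]
  1-simplices (21): [1,2], [1,3], [1,4], [1,5], [1,6], [1,7], [2,3], [2,4], [2,5], [2,6], [2,7], [3,4], [3,5], [3,6], [3,7], [4,5], [4,6], [4,7], [5,6], [5,7], [6,7]
  2-simplices (14): [1,2,5], [1,2,6], [1,3,4], [1,3,7], [1,4,6], [1,5,7], [2,3,4], [2,3,5], [2,4,7], [2,6,7], [3,5,6], [3,6,7], [4,5,6], [4,5,7]

giving chain groups C_0 ≅ Z^7, C_1 ≅ Z^21, C_2 ≅ Z^14.

The boundary map ∂_1: C_1 → C_0 sends each edge [p,q] (with p < q) to q − p. For instance
  ∂[4,5] = [5] − [4].
This gives a 7×21 integer matrix of rank 6; reducing to Smith normal form yields diagonal entries (1,1,1,1,1,1).

∂_2: C_2 → C_1 sends each 2-simplex [p,q,r] to [q,r] − [p,r] + [p,q]. For instance
  ∂[2,4,7] = [4,7] − [2,7] + [2,4],
  ∂[1,5,7] = [5,7] − [1,7] + [1,5].
This gives a 21×14 integer matrix of rank 13; reducing to Smith normal form yields diagonal entries (1,1,1,1,1,1,1,1,1,1,1,1,1).

Now H_k = ker ∂_k / im ∂_{k+1}, so:

  H_0: rank C_0 − rank ∂_1 = 7 − 6 = 1, and the invariant factors of ∂_1 are all 1, so H_0 ≅ Z.
  H_1: rank ker ∂_1 − rank ∂_2 = (21 − 6) − 13 = 2, and the invariant factors of ∂_2 are all 1, so H_1 ≅ Z^2.
  H_2: rank ker ∂_2 − rank ∂_3 = (14 − 13) − 0 = 1, and there is no ∂_3, so H_2 ≅ Z.

As a check, the Euler characteristic is 7 − 21 + 14 = 0, which agrees with 1 − 2 + 1 = 0.
(K is a triangulation of the torus T^2.)

H_0 ≅ Z,  H_1 ≅ Z^2,  H_2 ≅ Z.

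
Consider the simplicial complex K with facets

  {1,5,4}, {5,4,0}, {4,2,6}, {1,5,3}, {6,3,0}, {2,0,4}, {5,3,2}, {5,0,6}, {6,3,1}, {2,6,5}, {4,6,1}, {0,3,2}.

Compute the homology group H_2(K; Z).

H_2 ≅ 0.

Order the vertices as 0 < 1 < 2 < 3 < 4 < 5 < 6. Listing each simplex with vertices in this order, K has dimension 2 with simplices:

  0-simplices (7): [0], [1], [2], [3], [4], [5], [6]
  1-simplices (18): [0,2], [0,3], [0,4], [0,5], [0,6], [1,3], [1,4], [1,5], [1,6], [2,3], [2,4], [2,5], [2,6], [3,5], [3,6], [4,5], [4,6], [5,6]
  2-simplices (12): [0,2,3], [0,2,4], [0,3,6], [0,4,5], [0,5,6], [1,3,5], [1,3,6], [1,4,5], [1,4,6], [2,3,5], [2,4,6], [2,5,6]

giving chain groups C_0 ≅ Z^7, C_1 ≅ Z^18, C_2 ≅ Z^12.

The boundary map ∂_1: C_1 → C_0 sends each edge [p,q] (with p < q) to q − p.
This gives a 7×18 integer matrix of rank 6; reducing to Smith normal form yields diagonal entries (1,1,1,1,1,1).

Boundary ∂_2: C_2 → C_1 sends each 2-simplex [p,q,r] to [q,r] − [p,r] + [p,q]. For instance
  ∂[2,3,5] = [3,5] − [2,5] + [2,3],
  ∂[0,4,5] = [4,5] − [0,5] + [0,4].
As a 18×12 matrix over Z this has rank 12, with invariant factors (1,1,1,1,1,1,1,1,1,1,1,2).

Reading off H_k = ker ∂_k / im ∂_{k+1}:

  H_2: rank ker ∂_2 − rank ∂_3 = (12 − 12) − 0 = 0, and there is no ∂_3, so H_2 ≅ 0.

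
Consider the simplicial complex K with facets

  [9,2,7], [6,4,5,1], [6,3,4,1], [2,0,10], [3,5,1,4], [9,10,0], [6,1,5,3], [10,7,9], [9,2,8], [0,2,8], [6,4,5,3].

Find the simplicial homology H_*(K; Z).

Fix the vertex order 0 < 1 < 2 < 3 < 4 < 5 < 6 < 7 < 8 < 9 < 10 and write every simplex with vertices in increasing order. Then dim K = 3 and the simplices of K are:

  0-simplices (11): [0], [1], [2], [3], [4], [5], [6], [7], [8], [9], [10]
  1-simplices (22): [0,2], [0,8], [0,9], [0,10], [1,3], [1,4], [1,5], [1,6], [2,7], [2,8], [2,9], [2,10], [3,4], [3,5], [3,6], [4,5], [4,6], [5,6], [7,9], [7,10], [8,9], [9,10]
  2-simplices (16): [0,2,8], [0,2,10], [0,9,10], [1,3,4], [1,3,5], [1,3,6], [1,4,5], [1,4,6], [1,5,6], [2,7,9], [2,8,9], [3,4,5], [3,4,6], [3,5,6], [4,5,6], [7,9,10]
  3-simplices (5): [1,3,4,5], [1,3,4,6], [1,3,5,6], [1,4,5,6], [3,4,5,6]

giving chain groups C_0 ≅ Z^11, C_1 ≅ Z^22, C_2 ≅ Z^16, C_3 ≅ Z^5.

Boundary ∂_1: C_1 → C_0 maps an edge to its endpoints' difference, ∂[p,q] = q − p.
The resulting 11×22 matrix has rank 9, and its Smith normal form has invariant factors (1,1,1,1,1,1,1,1,1).

∂_2: C_2 → C_1 acts by ∂[p,q,r] = [q,r] − [p,r] + [p,q]. For instance
  ∂[7,9,10] = [9,10] − [7,10] + [7,9],
  ∂[3,5,6] = [5,6] − [3,6] + [3,5].
This gives a 22×16 integer matrix of rank 12; reducing to Smith normal form yields diagonal entries (1,1,1,1,1,1,1,1,1,1,1,1).

∂_3: C_3 → C_2 sends each 3-simplex σ to the alternating sum Σ_i (−1)^i (σ with its i-th vertex removed). For instance
  ∂[1,4,5,6] = [4,5,6] − [1,5,6] + [1,4,6] − [1,4,5],
  ∂[3,4,5,6] = [4,5,6] − [3,5,6] + [3,4,6] − [3,4,5].
This gives a 16×5 integer matrix of rank 4; reducing to Smith normal form yields diagonal entries (1,1,1,1).

From H_k ≅ ker(∂_k) / im(∂_{k+1}) we obtain:

  H_0: rank C_0 − rank ∂_1 = 11 − 9 = 2, and the invariant factors of ∂_1 are all 1, so H_0 = Z^2.
  H_1: rank ker ∂_1 − rank ∂_2 = (22 − 9) − 12 = 1, and the invariant factors of ∂_2 are all 1, so H_1 = Z.
  H_2: rank ker ∂_2 − rank ∂_3 = (16 − 12) − 4 = 0, and the invariant factors of ∂_3 are all 1, so H_2 = 0.
  H_3: rank ker ∂_3 − rank ∂_4 = (5 − 4) − 0 = 1, and there is no ∂_4, so H_3 = Z.

As a check, the Euler characteristic is 11 − 22 + 16 − 5 = 0, which agrees with 2 − 1 + 0 − 1 = 0.

H_0 ≅ Z^2,  H_1 ≅ Z,  H_2 = 0,  H_3 ≅ Z.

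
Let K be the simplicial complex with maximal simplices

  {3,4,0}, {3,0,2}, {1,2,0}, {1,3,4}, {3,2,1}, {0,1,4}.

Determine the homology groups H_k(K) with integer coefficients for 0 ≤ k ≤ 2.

H_0 ≅ Z,  H_1 = 0,  H_2 ≅ Z.

We work with the vertex ordering 0 < 1 < 2 < 3 < 4. The simplices of K, each written with vertices in increasing order, are:

  0-simplices (5): [0], [1], [2], [3], [4]
  1-simplices (9): [0,1], [0,2], [0,3], [0,4], [1,2], [1,3], [1,4], [2,3], [3,4]
  2-simplices (6): [0,1,2], [0,1,4], [0,2,3], [0,3,4], [1,2,3], [1,3,4]

giving chain groups C_0 ≅ Z^5, C_1 ≅ Z^9, C_2 ≅ Z^6.

∂_1: C_1 → C_0 is given by ∂[p,q] = [q] − [p].
The 5×9 boundary matrix has rank 4 and Smith normal form diag(1,1,1,1).

Boundary ∂_2: C_2 → C_1 sends each 2-simplex [p,q,r] to [q,r] − [p,r] + [p,q]. For instance
  ∂[1,3,4] = [3,4] − [1,4] + [1,3],
  ∂[0,2,3] = [2,3] − [0,3] + [0,2].
The 9×6 boundary matrix has rank 5 and Smith normal form diag(1,1,1,1,1).

From H_k ≅ ker(∂_k) / im(∂_{k+1}) we obtain:

  H_0: rank C_0 − rank ∂_1 = 5 − 4 = 1, and the invariant factors of ∂_1 are all 1, so H_0 = Z.
  H_1: rank ker ∂_1 − rank ∂_2 = (9 − 4) − 5 = 0, and the invariant factors of ∂_2 are all 1, so H_1 = 0.
  H_2: rank ker ∂_2 − rank ∂_3 = (6 − 5) − 0 = 1, and there is no ∂_3, so H_2 = Z.

As a check, the Euler characteristic is 5 − 9 + 6 = 2, which agrees with 1 − 0 + 1 = 2.
(K is a triangulation of the 2-sphere S^2.)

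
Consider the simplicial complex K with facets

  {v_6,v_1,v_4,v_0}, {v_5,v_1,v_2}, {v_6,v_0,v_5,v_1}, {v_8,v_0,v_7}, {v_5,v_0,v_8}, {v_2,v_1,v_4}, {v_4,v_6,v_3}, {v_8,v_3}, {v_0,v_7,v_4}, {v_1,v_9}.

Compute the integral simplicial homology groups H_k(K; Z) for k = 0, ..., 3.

Order the vertices as v_0 < v_1 < v_2 < v_3 < v_4 < v_5 < v_6 < v_7 < v_8 < v_9. Listing each simplex with vertices in this order, K has dimension 3 with simplices:

  0-simplices (10): [v_0], [v_1], [v_2], [v_3], [v_4], [v_5], [v_6], [v_7], [v_8], [v_9]
  1-simplices (21): (21 of them)
  2-simplices (13): (13 of them)
  3-simplices (2): [v_0,v_1,v_4,v_6], [v_0,v_1,v_5,v_6]

so the chain groups are C_0 ≅ Z^10, C_1 ≅ Z^21, C_2 ≅ Z^13, C_3 ≅ Z^2.

∂_1: C_1 → C_0 is given by ∂[p,q] = [q] − [p].
The resulting 10×21 matrix has rank 9, and its Smith normal form has invariant factors (1,1,1,1,1,1,1,1,1).

Boundary ∂_2: C_2 → C_1 acts by ∂[p,q,r] = [q,r] − [p,r] + [p,q]. For instance
  ∂[v_0,v_4,v_6] = [v_4,v_6] − [v_0,v_6] + [v_0,v_4],
  ∂[v_3,v_4,v_6] = [v_4,v_6] − [v_3,v_6] + [v_3,v_4].
This gives a 21×13 integer matrix of rank 11; reducing to Smith normal form yields diagonal entries (1,1,1,1,1,1,1,1,1,1,1).

Boundary ∂_3: C_3 → C_2 sends each 3-simplex σ to the alternating sum Σ_i (−1)^i (σ with its i-th vertex removed). For instance
  ∂[v_0,v_1,v_5,v_6] = [v_1,v_5,v_6] − [v_0,v_5,v_6] + [v_0,v_1,v_6] − [v_0,v_1,v_5],
  ∂[v_0,v_1,v_4,v_6] = [v_1,v_4,v_6] − [v_0,v_4,v_6] + [v_0,v_1,v_6] − [v_0,v_1,v_4].
The resulting 13×2 matrix has rank 2, and its Smith normal form has invariant factors (1,1).

From H_k ≅ ker(∂_k) / im(∂_{k+1}) we obtain:

  H_0: rank C_0 − rank ∂_1 = 10 − 9 = 1, and the invariant factors of ∂_1 are all 1, so H_0 ≅ Z.
  H_1: rank ker ∂_1 − rank ∂_2 = (21 − 9) − 11 = 1, and the invariant factors of ∂_2 are all 1, so H_1 ≅ Z.
  H_2: rank ker ∂_2 − rank ∂_3 = (13 − 11) − 2 = 0, and the invariant factors of ∂_3 are all 1, so H_2 ≅ 0.
  H_3: rank ker ∂_3 − rank ∂_4 = (2 − 2) − 0 = 0, and there is no ∂_4, so H_3 ≅ 0.

H_0 = Z,  H_1 = Z,  H_2 = 0,  H_3 = 0.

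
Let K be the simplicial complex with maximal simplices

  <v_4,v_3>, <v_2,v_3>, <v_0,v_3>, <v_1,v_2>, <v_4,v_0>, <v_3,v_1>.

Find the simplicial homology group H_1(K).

H_1 = Z^2.

We work with the vertex ordering v_0 < v_1 < v_2 < v_3 < v_4. The simplices of K, each written with vertices in increasing order, are:

  0-simplices (5): [v_0], [v_1], [v_2], [v_3], [v_4]
  1-simplices (6): [v_0,v_3], [v_0,v_4], [v_1,v_2], [v_1,v_3], [v_2,v_3], [v_3,v_4]

Hence C_0 ≅ Z^5, C_1 ≅ Z^6.

The boundary map ∂_1: C_1 → C_0 sends each edge [p,q] (with p < q) to q − p. For instance
  ∂[v_0,v_3] = [v_3] − [v_0].
The 5×6 boundary matrix has rank 4 and Smith normal form diag(1,1,1,1).

From H_k ≅ ker(∂_k) / im(∂_{k+1}) we obtain:

  H_1: rank ker ∂_1 − rank ∂_2 = (6 − 4) − 0 = 2, and there is no ∂_2, so H_1 ≅ Z^2.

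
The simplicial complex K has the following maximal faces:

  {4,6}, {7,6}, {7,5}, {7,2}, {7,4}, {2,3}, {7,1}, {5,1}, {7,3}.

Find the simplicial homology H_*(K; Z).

Take the total order 1 < 2 < 3 < 4 < 5 < 6 < 7 on the vertex set. Then K (dimension 1) consists of the simplices:

  0-simplices (7): [1], [2], [3], [4], [5], [6], [7]
  1-simplices (9): [1,5], [1,7], [2,3], [2,7], [3,7], [4,6], [4,7], [5,7], [6,7]

so the chain groups are C_0 ≅ Z^7, C_1 ≅ Z^9.

Boundary ∂_1: C_1 → C_0 sends each edge [p,q] (with p < q) to q − p. For instance
  ∂[6,7] = [7] − [6].
As a 7×9 matrix over Z this has rank 6, with invariant factors (1,1,1,1,1,1).

From H_k ≅ ker(∂_k) / im(∂_{k+1}) we obtain:

  H_0: rank C_0 − rank ∂_1 = 7 − 6 = 1, and the invariant factors of ∂_1 are all 1, so H_0 = Z.
  H_1: rank ker ∂_1 − rank ∂_2 = (9 − 6) − 0 = 3, and there is no ∂_2, so H_1 = Z^3.

H_0 = Z,  H_1 = Z^3.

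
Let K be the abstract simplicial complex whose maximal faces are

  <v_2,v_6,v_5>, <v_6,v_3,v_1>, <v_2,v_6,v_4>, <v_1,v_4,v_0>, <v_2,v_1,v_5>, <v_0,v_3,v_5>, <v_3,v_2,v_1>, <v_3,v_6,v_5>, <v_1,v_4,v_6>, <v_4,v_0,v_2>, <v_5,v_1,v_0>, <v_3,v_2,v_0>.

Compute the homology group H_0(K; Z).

Fix the vertex order v_0 < v_1 < v_2 < v_3 < v_4 < v_5 < v_6 and write every simplex with vertices in increasing order. Then dim K = 2 and the simplices of K are:

  0-simplices (7): [v_0], [v_1], [v_2], [v_3], [v_4], [v_5], [v_6]
  1-simplices (18): (18 of them)
  2-simplices (12): (12 of them)

Hence C_0 ≅ Z^7, C_1 ≅ Z^18, C_2 ≅ Z^12.

∂_1: C_1 → C_0 is given by ∂[p,q] = [q] − [p]. For instance
  ∂[v_1,v_3] = [v_3] − [v_1].
The resulting 7×18 matrix has rank 6, and its Smith normal form has invariant factors (1,1,1,1,1,1).

The boundary map ∂_2: C_2 → C_1 maps a triangle to the signed sum of its edges. For instance
  ∂[v_1,v_2,v_3] = [v_2,v_3] − [v_1,v_3] + [v_1,v_2],
  ∂[v_0,v_2,v_3] = [v_2,v_3] − [v_0,v_3] + [v_0,v_2].
As a 18×12 matrix over Z this has rank 12, with invariant factors (1,1,1,1,1,1,1,1,1,1,1,2).

From H_k ≅ ker(∂_k) / im(∂_{k+1}) we obtain:

  H_0: rank C_0 − rank ∂_1 = 7 − 6 = 1, and the invariant factors of ∂_1 are all 1, so H_0 = Z.

H_0 = Z.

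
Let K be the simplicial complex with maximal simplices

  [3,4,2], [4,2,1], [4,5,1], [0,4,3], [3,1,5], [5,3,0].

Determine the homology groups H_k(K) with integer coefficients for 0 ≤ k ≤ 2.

H_0 = Z,  H_1 = Z,  H_2 = 0.

Take the total order 0 < 1 < 2 < 3 < 4 < 5 on the vertex set. Then K (dimension 2) consists of the simplices:

  0-simplices (6): [0], [1], [2], [3], [4], [5]
  1-simplices (12): [0,3], [0,4], [0,5], [1,2], [1,3], [1,4], [1,5], [2,3], [2,4], [3,4], [3,5], [4,5]
  2-simplices (6): [0,3,4], [0,3,5], [1,2,4], [1,3,5], [1,4,5], [2,3,4]

giving chain groups C_0 ≅ Z^6, C_1 ≅ Z^12, C_2 ≅ Z^6.

∂_1: C_1 → C_0 is given by ∂[p,q] = [q] − [p].
As a 6×12 matrix over Z this has rank 5, with invariant factors (1,1,1,1,1).

The boundary map ∂_2: C_2 → C_1 maps a triangle to the signed sum of its edges. For instance
  ∂[1,3,5] = [3,5] − [1,5] + [1,3],
  ∂[0,3,4] = [3,4] − [0,4] + [0,3].
As a 12×6 matrix over Z this has rank 6, with invariant factors (1,1,1,1,1,1).

From H_k ≅ ker(∂_k) / im(∂_{k+1}) we obtain:

  H_0: rank C_0 − rank ∂_1 = 6 − 5 = 1, and the invariant factors of ∂_1 are all 1, so H_0 ≅ Z.
  H_1: rank ker ∂_1 − rank ∂_2 = (12 − 5) − 6 = 1, and the invariant factors of ∂_2 are all 1, so H_1 ≅ Z.
  H_2: rank ker ∂_2 − rank ∂_3 = (6 − 6) − 0 = 0, and there is no ∂_3, so H_2 ≅ 0.

As a check, the Euler characteristic is 6 − 12 + 6 = 0, which agrees with 1 − 1 + 0 = 0.
(K is a triangulation of the cylinder S^1 x I.)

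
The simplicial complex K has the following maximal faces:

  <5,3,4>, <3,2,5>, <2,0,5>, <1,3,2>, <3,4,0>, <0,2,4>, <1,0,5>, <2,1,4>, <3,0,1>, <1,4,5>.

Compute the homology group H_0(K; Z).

Take the total order 0 < 1 < 2 < 3 < 4 < 5 on the vertex set. Then K (dimension 2) consists of the simplices:

  0-simplices (6): [0], [1], [2], [3], [4], [5]
  1-simplices (15): [0,1], [0,2], [0,3], [0,4], [0,5], [1,2], [1,3], [1,4], [1,5], [2,3], [2,4], [2,5], [3,4], [3,5], [4,5]
  2-simplices (10): [0,1,3], [0,1,5], [0,2,4], [0,2,5], [0,3,4], [1,2,3], [1,2,4], [1,4,5], [2,3,5], [3,4,5]

giving chain groups C_0 ≅ Z^6, C_1 ≅ Z^15, C_2 ≅ Z^10.

The boundary map ∂_1: C_1 → C_0 maps an edge to its endpoints' difference, ∂[p,q] = q − p.
The resulting 6×15 matrix has rank 5, and its Smith normal form has invariant factors (1,1,1,1,1).

∂_2: C_2 → C_1 maps a triangle to the signed sum of its edges. For instance
  ∂[0,2,4] = [2,4] − [0,4] + [0,2],
  ∂[1,2,4] = [2,4] − [1,4] + [1,2].
The 15×10 boundary matrix has rank 10 and Smith normal form diag(1,1,1,1,1,1,1,1,1,2).

Now H_k = ker ∂_k / im ∂_{k+1}, so:

  H_0: rank C_0 − rank ∂_1 = 6 − 5 = 1, and the invariant factors of ∂_1 are all 1, so H_0 ≅ Z.

H_0 = Z.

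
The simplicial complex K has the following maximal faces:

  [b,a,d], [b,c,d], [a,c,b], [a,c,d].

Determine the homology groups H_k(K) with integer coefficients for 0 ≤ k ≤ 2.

H_0 = Z,  H_1 = 0,  H_2 = Z.

We work with the vertex ordering a < b < c < d. The simplices of K, each written with vertices in increasing order, are:

  0-simplices (4): a, b, c, d
  1-simplices (6): ab, ac, ad, bc, bd, cd
  2-simplices (4): abc, abd, acd, bcd

Hence C_0 ≅ Z^4, C_1 ≅ Z^6, C_2 ≅ Z^4.

Boundary ∂_1: C_1 → C_0 sends each edge [p,q] (with p < q) to q − p.
The resulting 4×6 matrix has rank 3, and its Smith normal form has invariant factors (1,1,1).

The boundary map ∂_2: C_2 → C_1 sends each 2-simplex [p,q,r] to [q,r] − [p,r] + [p,q]. For instance
  ∂abc = bc − ac + ab,
  ∂acd = cd − ad + ac.
The resulting 6×4 matrix has rank 3, and its Smith normal form has invariant factors (1,1,1).

Computing H_k = (kernel of ∂_k) / (image of ∂_{k+1}):

  H_0: rank C_0 − rank ∂_1 = 4 − 3 = 1, and the invariant factors of ∂_1 are all 1, so H_0 = Z.
  H_1: rank ker ∂_1 − rank ∂_2 = (6 − 3) − 3 = 0, and the invariant factors of ∂_2 are all 1, so H_1 = 0.
  H_2: rank ker ∂_2 − rank ∂_3 = (4 − 3) − 0 = 1, and there is no ∂_3, so H_2 = Z.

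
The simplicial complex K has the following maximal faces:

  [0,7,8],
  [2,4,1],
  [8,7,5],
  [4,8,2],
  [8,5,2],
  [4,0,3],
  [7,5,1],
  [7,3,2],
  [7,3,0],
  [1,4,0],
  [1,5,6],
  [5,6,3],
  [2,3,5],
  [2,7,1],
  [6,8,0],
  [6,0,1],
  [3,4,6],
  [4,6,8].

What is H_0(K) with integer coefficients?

H_0 = Z.

Take the total order 0 < 1 < 2 < 3 < 4 < 5 < 6 < 7 < 8 on the vertex set. Then K (dimension 2) consists of the simplices:

  0-simplices (9): [0], [1], [2], [3], [4], [5], [6], [7], [8]
  1-simplices (27): (27 of them)
  2-simplices (18): [0,1,4], [0,1,6], [0,3,4], [0,3,7], [0,6,8], [0,7,8], [1,2,4], [1,2,7], [1,5,6], [1,5,7], [2,3,5], [2,3,7], [2,4,8], [2,5,8], [3,4,6], [3,5,6], [4,6,8], [5,7,8]

so the chain groups are C_0 ≅ Z^9, C_1 ≅ Z^27, C_2 ≅ Z^18.

The boundary map ∂_1: C_1 → C_0 maps an edge to its endpoints' difference, ∂[p,q] = q − p.
The 9×27 boundary matrix has rank 8 and Smith normal form diag(1,1,1,1,1,1,1,1).

∂_2: C_2 → C_1 maps a triangle to the signed sum of its edges. For instance
  ∂[0,3,7] = [3,7] − [0,7] + [0,3],
  ∂[1,2,4] = [2,4] − [1,4] + [1,2].
The resulting 27×18 matrix has rank 18, and its Smith normal form has invariant factors (1,1,1,1,1,1,1,1,1,1,1,1,1,1,1,1,1,2).

From H_k ≅ ker(∂_k) / im(∂_{k+1}) we obtain:

  H_0: rank C_0 − rank ∂_1 = 9 − 8 = 1, and the invariant factors of ∂_1 are all 1, so H_0 ≅ Z.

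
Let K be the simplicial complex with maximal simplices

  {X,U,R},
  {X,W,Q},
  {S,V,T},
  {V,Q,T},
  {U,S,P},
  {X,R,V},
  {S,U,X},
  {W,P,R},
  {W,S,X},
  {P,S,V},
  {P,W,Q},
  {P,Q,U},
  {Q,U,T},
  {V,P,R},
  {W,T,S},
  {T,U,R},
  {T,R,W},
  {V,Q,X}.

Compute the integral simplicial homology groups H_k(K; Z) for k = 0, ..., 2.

H_0 ≅ Z,  H_1 ≅ Z^2,  H_2 ≅ Z.

Fix the vertex order P < Q < R < S < T < U < V < W < X and write every simplex with vertices in increasing order. Then dim K = 2 and the simplices of K are:

  0-simplices (9): P, Q, R, S, T, U, V, W, X
  1-simplices (27): PQ, PR, PS, PU, PV, PW, QT, QU, QV, QW, QX, RT, RU, RV, RW, RX, ST, SU, SV, SW, SX, TU, TV, TW, UX, VX, WX
  2-simplices (18): PQU, PQW, PRV, PRW, PSU, PSV, QTU, QTV, QVX, QWX, RTU, RTW, RUX, RVX, STV, STW, SUX, SWX

so the chain groups are C_0 ≅ Z^9, C_1 ≅ Z^27, C_2 ≅ Z^18.

∂_1: C_1 → C_0 maps an edge to its endpoints' difference, ∂[p,q] = q − p.
The 9×27 boundary matrix has rank 8 and Smith normal form diag(1,1,1,1,1,1,1,1).

The boundary map ∂_2: C_2 → C_1 acts by ∂[p,q,r] = [q,r] − [p,r] + [p,q]. For instance
  ∂STV = TV − SV + ST,
  ∂PSU = SU − PU + PS.
This gives a 27×18 integer matrix of rank 17; reducing to Smith normal form yields diagonal entries (1,1,1,1,1,1,1,1,1,1,1,1,1,1,1,1,1).

From H_k ≅ ker(∂_k) / im(∂_{k+1}) we obtain:

  H_0: rank C_0 − rank ∂_1 = 9 − 8 = 1, and the invariant factors of ∂_1 are all 1, so H_0 = Z.
  H_1: rank ker ∂_1 − rank ∂_2 = (27 − 8) − 17 = 2, and the invariant factors of ∂_2 are all 1, so H_1 = Z^2.
  H_2: rank ker ∂_2 − rank ∂_3 = (18 − 17) − 0 = 1, and there is no ∂_3, so H_2 = Z.

As a check, the Euler characteristic is 9 − 27 + 18 = 0, which agrees with 1 − 2 + 1 = 0.
(K is a triangulation of the torus T^2.)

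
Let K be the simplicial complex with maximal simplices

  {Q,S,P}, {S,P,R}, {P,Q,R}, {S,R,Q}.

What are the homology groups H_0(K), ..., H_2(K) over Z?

H_0 = Z,  H_1 = 0,  H_2 = Z.

We work with the vertex ordering P < Q < R < S. The simplices of K, each written with vertices in increasing order, are:

  0-simplices (4): P, Q, R, S
  1-simplices (6): PQ, PR, PS, QR, QS, RS
  2-simplices (4): PQR, PQS, PRS, QRS

giving chain groups C_0 ≅ Z^4, C_1 ≅ Z^6, C_2 ≅ Z^4.

The boundary map ∂_1: C_1 → C_0 sends each edge [p,q] (with p < q) to q − p.
The resulting 4×6 matrix has rank 3, and its Smith normal form has invariant factors (1,1,1).

∂_2: C_2 → C_1 sends each 2-simplex [p,q,r] to [q,r] − [p,r] + [p,q]. For instance
  ∂PQR = QR − PR + PQ,
  ∂PQS = QS − PS + PQ.
As a 6×4 matrix over Z this has rank 3, with invariant factors (1,1,1).

Reading off H_k = ker ∂_k / im ∂_{k+1}:

  H_0: rank C_0 − rank ∂_1 = 4 − 3 = 1, and the invariant factors of ∂_1 are all 1, so H_0 ≅ Z.
  H_1: rank ker ∂_1 − rank ∂_2 = (6 − 3) − 3 = 0, and the invariant factors of ∂_2 are all 1, so H_1 ≅ 0.
  H_2: rank ker ∂_2 − rank ∂_3 = (4 − 3) − 0 = 1, and there is no ∂_3, so H_2 ≅ Z.

As a check, the Euler characteristic is 4 − 6 + 4 = 2, which agrees with 1 − 0 + 1 = 2.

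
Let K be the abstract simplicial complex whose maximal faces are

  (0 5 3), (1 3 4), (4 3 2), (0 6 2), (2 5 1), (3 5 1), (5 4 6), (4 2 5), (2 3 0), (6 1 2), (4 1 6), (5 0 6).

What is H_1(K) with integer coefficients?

H_1 ≅ Z/2.

We work with the vertex ordering 0 < 1 < 2 < 3 < 4 < 5 < 6. The simplices of K, each written with vertices in increasing order, are:

  0-simplices (7): [0], [1], [2], [3], [4], [5], [6]
  1-simplices (18): [0,2], [0,3], [0,5], [0,6], [1,2], [1,3], [1,4], [1,5], [1,6], [2,3], [2,4], [2,5], [2,6], [3,4], [3,5], [4,5], [4,6], [5,6]
  2-simplices (12): [0,2,3], [0,2,6], [0,3,5], [0,5,6], [1,2,5], [1,2,6], [1,3,4], [1,3,5], [1,4,6], [2,3,4], [2,4,5], [4,5,6]

Hence C_0 ≅ Z^7, C_1 ≅ Z^18, C_2 ≅ Z^12.

∂_1: C_1 → C_0 is given by ∂[p,q] = [q] − [p]. For instance
  ∂[4,5] = [5] − [4].
As a 7×18 matrix over Z this has rank 6, with invariant factors (1,1,1,1,1,1).

∂_2: C_2 → C_1 acts by ∂[p,q,r] = [q,r] − [p,r] + [p,q]. For instance
  ∂[0,2,3] = [2,3] − [0,3] + [0,2],
  ∂[2,4,5] = [4,5] − [2,5] + [2,4].
As a 18×12 matrix over Z this has rank 12, with invariant factors (1,1,1,1,1,1,1,1,1,1,1,2).

Now H_k = ker ∂_k / im ∂_{k+1}, so:

  H_1: rank ker ∂_1 − rank ∂_2 = (18 − 6) − 12 = 0, and ∂_2 has invariant factor 2 > 1, so H_1 = Z/2.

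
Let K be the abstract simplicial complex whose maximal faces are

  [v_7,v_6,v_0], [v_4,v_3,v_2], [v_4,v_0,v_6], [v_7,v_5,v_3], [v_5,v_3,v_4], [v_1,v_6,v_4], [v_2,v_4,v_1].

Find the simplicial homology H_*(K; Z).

Fix the vertex order v_0 < v_1 < v_2 < v_3 < v_4 < v_5 < v_6 < v_7 and write every simplex with vertices in increasing order. Then dim K = 2 and the simplices of K are:

  0-simplices (8): [v_0], [v_1], [v_2], [v_3], [v_4], [v_5], [v_6], [v_7]
  1-simplices (15): (15 of them)
  2-simplices (7): [v_0,v_4,v_6], [v_0,v_6,v_7], [v_1,v_2,v_4], [v_1,v_4,v_6], [v_2,v_3,v_4], [v_3,v_4,v_5], [v_3,v_5,v_7]

giving chain groups C_0 ≅ Z^8, C_1 ≅ Z^15, C_2 ≅ Z^7.

The boundary map ∂_1: C_1 → C_0 maps an edge to its endpoints' difference, ∂[p,q] = q − p. For instance
  ∂[v_0,v_7] = [v_7] − [v_0].
This gives a 8×15 integer matrix of rank 7; reducing to Smith normal form yields diagonal entries (1,1,1,1,1,1,1).

The boundary map ∂_2: C_2 → C_1 acts by ∂[p,q,r] = [q,r] − [p,r] + [p,q]. For instance
  ∂[v_3,v_4,v_5] = [v_4,v_5] − [v_3,v_5] + [v_3,v_4],
  ∂[v_0,v_4,v_6] = [v_4,v_6] − [v_0,v_6] + [v_0,v_4].
As a 15×7 matrix over Z this has rank 7, with invariant factors (1,1,1,1,1,1,1).

Now H_k = ker ∂_k / im ∂_{k+1}, so:

  H_0: rank C_0 − rank ∂_1 = 8 − 7 = 1, and the invariant factors of ∂_1 are all 1, so H_0 = Z.
  H_1: rank ker ∂_1 − rank ∂_2 = (15 − 7) − 7 = 1, and the invariant factors of ∂_2 are all 1, so H_1 = Z.
  H_2: rank ker ∂_2 − rank ∂_3 = (7 − 7) − 0 = 0, and there is no ∂_3, so H_2 = 0.

H_0 ≅ Z,  H_1 ≅ Z,  H_2 = 0.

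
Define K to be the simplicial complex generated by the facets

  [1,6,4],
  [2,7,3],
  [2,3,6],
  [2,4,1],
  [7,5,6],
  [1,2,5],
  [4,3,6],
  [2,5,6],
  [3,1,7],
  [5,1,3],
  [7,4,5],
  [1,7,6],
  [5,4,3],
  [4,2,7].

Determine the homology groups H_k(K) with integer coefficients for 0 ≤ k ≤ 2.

Take the total order 1 < 2 < 3 < 4 < 5 < 6 < 7 on the vertex set. Then K (dimension 2) consists of the simplices:

  0-simplices (7): [1], [2], [3], [4], [5], [6], [7]
  1-simplices (21): [1,2], [1,3], [1,4], [1,5], [1,6], [1,7], [2,3], [2,4], [2,5], [2,6], [2,7], [3,4], [3,5], [3,6], [3,7], [4,5], [4,6], [4,7], [5,6], [5,7], [6,7]
  2-simplices (14): [1,2,4], [1,2,5], [1,3,5], [1,3,7], [1,4,6], [1,6,7], [2,3,6], [2,3,7], [2,4,7], [2,5,6], [3,4,5], [3,4,6], [4,5,7], [5,6,7]

Hence C_0 ≅ Z^7, C_1 ≅ Z^21, C_2 ≅ Z^14.

Boundary ∂_1: C_1 → C_0 maps an edge to its endpoints' difference, ∂[p,q] = q − p. For instance
  ∂[2,3] = [3] − [2].
This gives a 7×21 integer matrix of rank 6; reducing to Smith normal form yields diagonal entries (1,1,1,1,1,1).

Boundary ∂_2: C_2 → C_1 sends each 2-simplex [p,q,r] to [q,r] − [p,r] + [p,q]. For instance
  ∂[1,2,5] = [2,5] − [1,5] + [1,2],
  ∂[2,5,6] = [5,6] − [2,6] + [2,5].
The 21×14 boundary matrix has rank 13 and Smith normal form diag(1,1,1,1,1,1,1,1,1,1,1,1,1).

From H_k ≅ ker(∂_k) / im(∂_{k+1}) we obtain:

  H_0: rank C_0 − rank ∂_1 = 7 − 6 = 1, and the invariant factors of ∂_1 are all 1, so H_0 ≅ Z.
  H_1: rank ker ∂_1 − rank ∂_2 = (21 − 6) − 13 = 2, and the invariant factors of ∂_2 are all 1, so H_1 ≅ Z^2.
  H_2: rank ker ∂_2 − rank ∂_3 = (14 − 13) − 0 = 1, and there is no ∂_3, so H_2 ≅ Z.

H_0 ≅ Z,  H_1 ≅ Z^2,  H_2 ≅ Z.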